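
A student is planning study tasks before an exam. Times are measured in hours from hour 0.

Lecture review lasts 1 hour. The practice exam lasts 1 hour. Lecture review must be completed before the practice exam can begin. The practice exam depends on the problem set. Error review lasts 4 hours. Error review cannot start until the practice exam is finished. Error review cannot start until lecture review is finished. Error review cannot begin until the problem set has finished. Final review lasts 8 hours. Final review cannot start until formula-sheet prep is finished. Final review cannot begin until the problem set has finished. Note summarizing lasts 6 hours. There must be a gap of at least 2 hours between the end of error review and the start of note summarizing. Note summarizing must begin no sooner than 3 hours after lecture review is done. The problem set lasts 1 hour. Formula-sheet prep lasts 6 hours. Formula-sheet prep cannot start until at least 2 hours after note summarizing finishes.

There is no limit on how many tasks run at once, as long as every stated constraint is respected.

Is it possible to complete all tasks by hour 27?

No

Nothing blocks the problem set, so it runs from hour 0 to hour 1.
Nothing blocks lecture review, so it runs from hour 0 to hour 1.
For the practice exam: lecture review (finishes hour 1); the problem set (finishes hour 1). Taking the maximum gives a start of hour 1, and it finishes at 1 + 1 = hour 2.
Error review has to wait for the practice exam (finishes hour 2); lecture review (finishes hour 1); the problem set (finishes hour 1). The latest of these is hour 2, so error review runs hour 2 to 2 + 4 = hour 6.
Note summarizing needs all of error review (finishes hour 6, plus 2-hour gap → hour 8); lecture review (finishes hour 1, plus 3-hour gap → hour 4). That puts its earliest start at hour 8; it finishes at 8 + 6 = hour 14.
After note summarizing (finishes hour 14, plus 2-hour gap → hour 16), formula-sheet prep can start at hour 16 and finishes at hour 22.
Final review has to wait for formula-sheet prep (finishes hour 22); the problem set (finishes hour 1). The latest of these is hour 22, so final review runs hour 22 to 22 + 8 = hour 30.
The earliest everything can be done is hour 30, which is after the deadline of 27, so it is not possible.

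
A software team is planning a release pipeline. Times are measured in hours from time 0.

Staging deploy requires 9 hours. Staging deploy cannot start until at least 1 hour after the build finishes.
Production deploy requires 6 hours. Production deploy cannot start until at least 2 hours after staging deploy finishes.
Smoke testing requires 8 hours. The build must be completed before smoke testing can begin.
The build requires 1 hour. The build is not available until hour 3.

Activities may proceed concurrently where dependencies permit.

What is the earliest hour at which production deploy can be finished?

22

The build waits on its own release at hour 3, so it starts at hour 3 and finishes at 3 + 1 = hour 4.
Staging deploy waits on the build (finishes hour 4, plus 1-hour gap → hour 5), so it starts at hour 5 and finishes at 5 + 9 = hour 14.
After staging deploy (finishes hour 14, plus 2-hour gap → hour 16), production deploy can start at hour 16 and finishes at hour 22.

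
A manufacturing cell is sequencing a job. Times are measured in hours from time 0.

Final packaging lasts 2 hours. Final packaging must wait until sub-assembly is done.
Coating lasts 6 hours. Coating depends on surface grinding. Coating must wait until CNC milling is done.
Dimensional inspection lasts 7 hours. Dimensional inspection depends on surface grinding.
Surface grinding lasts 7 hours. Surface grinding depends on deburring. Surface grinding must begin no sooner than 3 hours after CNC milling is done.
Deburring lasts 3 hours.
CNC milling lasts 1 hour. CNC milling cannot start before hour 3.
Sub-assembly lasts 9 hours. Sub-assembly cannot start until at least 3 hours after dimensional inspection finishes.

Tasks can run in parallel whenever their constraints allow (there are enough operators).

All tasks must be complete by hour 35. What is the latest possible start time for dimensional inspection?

To finish by hour 35, final packaging (duration 2) must start no later than hour 33.
Sub-assembly has to be done before final packaging (must start by hour 33). That means finishing by hour 33, i.e. starting by 33 − 9 = hour 24.
Dimensional inspection must finish before sub-assembly (must start by hour 24, minus 3-hour gap → hour 21). With a 7-hour duration, dimensional inspection must start by 21 − 7 = hour 14.

14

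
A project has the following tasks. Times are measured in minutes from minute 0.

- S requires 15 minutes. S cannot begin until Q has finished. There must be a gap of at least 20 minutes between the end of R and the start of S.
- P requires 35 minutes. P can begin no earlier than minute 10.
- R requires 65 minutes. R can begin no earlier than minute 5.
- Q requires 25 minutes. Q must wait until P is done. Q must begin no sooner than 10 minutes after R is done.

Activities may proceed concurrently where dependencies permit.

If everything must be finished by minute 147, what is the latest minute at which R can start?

To finish by minute 147, S (duration 15) must start no later than minute 132.
Q has to be done before S (must start by minute 132). That means finishing by minute 132, i.e. starting by 132 − 25 = minute 107.
R must finish in time for Q (must start by minute 107, minus 10-minute gap → minute 97); S (must start by minute 132, minus 20-minute gap → minute 112). The tightest is minute 97, so R must start by 97 − 65 = minute 32.

32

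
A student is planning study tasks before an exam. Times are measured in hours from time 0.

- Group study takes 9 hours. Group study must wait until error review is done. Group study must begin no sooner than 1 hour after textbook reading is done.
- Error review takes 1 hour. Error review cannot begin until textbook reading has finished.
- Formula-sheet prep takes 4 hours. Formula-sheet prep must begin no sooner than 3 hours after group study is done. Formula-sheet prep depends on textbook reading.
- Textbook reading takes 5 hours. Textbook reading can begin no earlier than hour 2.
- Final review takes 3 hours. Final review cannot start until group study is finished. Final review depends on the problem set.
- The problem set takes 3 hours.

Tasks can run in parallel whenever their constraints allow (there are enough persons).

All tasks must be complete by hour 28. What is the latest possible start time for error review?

Formula-sheet prep must finish by hour 28; it takes 4 hours, so it must start by 28 − 4 = hour 24.
Nothing follows final review; the deadline of hour 28 is its only limit. It must start by 28 − 3 = hour 25.
Group study feeds formula-sheet prep (must start by hour 24, minus 3-hour gap → hour 21); final review (must start by hour 25). Taking the minimum, group study must finish by hour 21 and start by 21 − 9 = hour 12.
Error review has to be done before group study (must start by hour 12). That means finishing by hour 12, i.e. starting by 12 − 1 = hour 11.

11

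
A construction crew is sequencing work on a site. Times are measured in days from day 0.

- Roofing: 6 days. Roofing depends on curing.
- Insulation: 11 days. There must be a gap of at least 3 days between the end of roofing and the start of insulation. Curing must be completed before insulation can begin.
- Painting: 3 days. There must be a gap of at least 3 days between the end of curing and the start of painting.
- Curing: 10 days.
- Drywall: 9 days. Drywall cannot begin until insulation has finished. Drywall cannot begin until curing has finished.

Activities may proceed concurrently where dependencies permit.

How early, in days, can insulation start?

19

Nothing blocks curing, so it runs from day 0 to day 10.
After curing (finishes day 10), roofing can start at day 10 and finishes at day 16.
Insulation waits on roofing (finishes day 16, plus 3-day gap → day 19); curing (finishes day 10). The latest of these is day 19, which is the earliest insulation can start.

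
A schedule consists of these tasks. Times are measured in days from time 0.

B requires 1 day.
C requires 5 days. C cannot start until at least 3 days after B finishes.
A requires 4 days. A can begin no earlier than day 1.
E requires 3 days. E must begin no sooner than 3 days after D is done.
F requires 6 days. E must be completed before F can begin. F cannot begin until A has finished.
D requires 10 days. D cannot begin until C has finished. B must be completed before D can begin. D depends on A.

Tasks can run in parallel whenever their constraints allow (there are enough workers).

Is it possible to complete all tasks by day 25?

B can start immediately at day 0; it finishes at day 1.
C waits on B (finishes day 1, plus 3-day gap → day 4), so it starts at day 4 and finishes at 4 + 5 = day 9.
After its own release at day 1, A can start at day 1 and finishes at day 5.
For D: C (finishes day 9); B (finishes day 1); A (finishes day 5). Taking the maximum gives a start of day 9, and it finishes at 9 + 10 = day 19.
E waits on D (finishes day 19, plus 3-day gap → day 22), so it starts at day 22 and finishes at 22 + 3 = day 25.
For F: E (finishes day 25); A (finishes day 5). Taking the maximum gives a start of day 25, and it finishes at 25 + 6 = day 31.
The earliest everything can be done is day 31, which is after the deadline of 25, so it is not possible.

No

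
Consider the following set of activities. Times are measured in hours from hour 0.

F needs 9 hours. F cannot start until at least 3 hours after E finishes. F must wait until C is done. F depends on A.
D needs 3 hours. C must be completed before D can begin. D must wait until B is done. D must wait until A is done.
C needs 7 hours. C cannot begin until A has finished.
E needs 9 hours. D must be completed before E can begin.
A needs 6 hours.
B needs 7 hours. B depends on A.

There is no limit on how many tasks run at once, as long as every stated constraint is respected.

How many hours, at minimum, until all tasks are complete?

A has no prerequisites, so it starts at hour 0 and finishes at hour 6.
After A (finishes hour 6), C can start at hour 6 and finishes at hour 13.
B waits on A (finishes hour 6), so it starts at hour 6 and finishes at 6 + 7 = hour 13.
D cannot start until C (finishes hour 13); B (finishes hour 13); A (finishes hour 6). The controlling bound is hour 13, so D finishes at 13 + 3 = hour 16.
E cannot begin until D (finishes hour 16). It runs from hour 16 to 16 + 9 = hour 25.
For F: E (finishes hour 25, plus 3-hour gap → hour 28); C (finishes hour 13); A (finishes hour 6). Taking the maximum gives a start of hour 28, and it finishes at 28 + 9 = hour 37.
All tasks are finished once the last one completes. Finish times: A at 6, B at 13, C at 13, D at 16, E at 25, F at 37. The latest is hour 37.

37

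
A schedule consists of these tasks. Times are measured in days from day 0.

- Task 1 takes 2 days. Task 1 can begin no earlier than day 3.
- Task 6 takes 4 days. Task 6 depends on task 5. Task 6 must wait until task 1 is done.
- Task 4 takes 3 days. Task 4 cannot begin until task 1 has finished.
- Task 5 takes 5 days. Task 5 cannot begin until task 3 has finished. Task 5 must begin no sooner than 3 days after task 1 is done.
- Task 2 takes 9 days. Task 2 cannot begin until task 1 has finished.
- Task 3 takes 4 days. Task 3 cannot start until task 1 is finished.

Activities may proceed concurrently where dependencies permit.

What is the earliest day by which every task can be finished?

18

Task 1 cannot begin until its own release at day 3. It runs from day 3 to 3 + 2 = day 5.
Task 4 waits on task 1 (finishes day 5), so it starts at day 5 and finishes at 5 + 3 = day 8.
After task 1 (finishes day 5), task 3 can start at day 5 and finishes at day 9.
Task 5 needs all of task 3 (finishes day 9); task 1 (finishes day 5, plus 3-day gap → day 8). That puts its earliest start at day 9; it finishes at 9 + 5 = day 14.
Task 6 needs all of task 5 (finishes day 14); task 1 (finishes day 5). That puts its earliest start at day 14; it finishes at 14 + 4 = day 18.
Task 2 cannot begin until task 1 (finishes day 5). It runs from day 5 to 5 + 9 = day 14.
All tasks are finished once the last one completes. Finish times: Task 1 at 5, Task 2 at 14, Task 3 at 9, Task 4 at 8, Task 5 at 14, Task 6 at 18. The latest is day 18.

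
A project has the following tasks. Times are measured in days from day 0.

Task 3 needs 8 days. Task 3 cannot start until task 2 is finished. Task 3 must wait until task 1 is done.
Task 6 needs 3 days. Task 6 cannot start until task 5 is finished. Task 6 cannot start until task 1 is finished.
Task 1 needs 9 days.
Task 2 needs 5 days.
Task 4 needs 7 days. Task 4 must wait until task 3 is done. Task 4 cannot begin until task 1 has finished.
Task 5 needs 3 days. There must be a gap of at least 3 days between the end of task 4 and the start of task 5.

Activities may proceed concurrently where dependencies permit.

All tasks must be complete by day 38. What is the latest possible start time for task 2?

Task 6 must finish by day 38; it takes 3 days, so it must start by 38 − 3 = day 35.
Task 5 feeds into task 6 (must start by day 35); so task 5 must finish by day 35 and therefore start by day 32.
Task 4 must finish before task 5 (must start by day 32, minus 3-day gap → day 29). With a 7-day duration, task 4 must start by 29 − 7 = day 22.
Since task 4 (must start by day 22) depends on it, task 3 must finish by day 22. Backing off its 8-day duration gives a latest start of day 14.
Task 2 feeds into task 3 (must start by day 14); so task 2 must finish by day 14 and therefore start by day 9.

9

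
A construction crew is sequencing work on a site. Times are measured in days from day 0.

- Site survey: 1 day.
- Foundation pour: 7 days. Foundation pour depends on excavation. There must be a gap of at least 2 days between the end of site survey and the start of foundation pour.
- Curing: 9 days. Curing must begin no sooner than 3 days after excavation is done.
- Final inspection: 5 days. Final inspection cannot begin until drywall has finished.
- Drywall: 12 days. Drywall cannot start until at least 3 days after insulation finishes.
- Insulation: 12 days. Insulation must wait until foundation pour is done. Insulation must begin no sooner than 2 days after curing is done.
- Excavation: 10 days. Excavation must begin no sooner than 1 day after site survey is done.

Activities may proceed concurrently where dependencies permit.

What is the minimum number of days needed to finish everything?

Nothing blocks site survey, so it runs from day 0 to day 1.
Excavation cannot begin until site survey (finishes day 1, plus 1-day gap → day 2). It runs from day 2 to 2 + 10 = day 12.
Curing cannot begin until excavation (finishes day 12, plus 3-day gap → day 15). It runs from day 15 to 15 + 9 = day 24.
Foundation pour needs all of excavation (finishes day 12); site survey (finishes day 1, plus 2-day gap → day 3). That puts its earliest start at day 12; it finishes at 12 + 7 = day 19.
For insulation: foundation pour (finishes day 19); curing (finishes day 24, plus 2-day gap → day 26). Taking the maximum gives a start of day 26, and it finishes at 26 + 12 = day 38.
After insulation (finishes day 38, plus 3-day gap → day 41), drywall can start at day 41 and finishes at day 53.
Final inspection cannot begin until drywall (finishes day 53). It runs from day 53 to 53 + 5 = day 58.
All tasks are finished once the last one completes. Finish times: Site survey at 1, Excavation at 12, Foundation pour at 19, Curing at 24, Insulation at 38, Drywall at 53, Final inspection at 58. The latest is day 58.

58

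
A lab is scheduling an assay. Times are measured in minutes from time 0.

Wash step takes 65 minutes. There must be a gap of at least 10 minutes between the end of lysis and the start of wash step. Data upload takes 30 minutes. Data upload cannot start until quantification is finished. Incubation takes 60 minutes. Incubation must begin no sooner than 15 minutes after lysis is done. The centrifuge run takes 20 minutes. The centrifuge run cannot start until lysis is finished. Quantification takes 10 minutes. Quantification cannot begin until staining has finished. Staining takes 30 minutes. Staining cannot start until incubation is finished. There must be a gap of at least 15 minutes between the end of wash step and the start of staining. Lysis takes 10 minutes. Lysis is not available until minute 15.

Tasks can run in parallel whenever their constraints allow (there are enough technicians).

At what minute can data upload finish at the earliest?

185

After its own release at minute 15, lysis can start at minute 15 and finishes at minute 25.
After lysis (finishes minute 25, plus 10-minute gap → minute 35), wash step can start at minute 35 and finishes at minute 100.
Incubation waits on lysis (finishes minute 25, plus 15-minute gap → minute 40), so it starts at minute 40 and finishes at 40 + 60 = minute 100.
For staining: incubation (finishes minute 100); wash step (finishes minute 100, plus 15-minute gap → minute 115). Taking the maximum gives a start of minute 115, and it finishes at 115 + 30 = minute 145.
Quantification waits on staining (finishes minute 145), so it starts at minute 145 and finishes at 145 + 10 = minute 155.
Data upload waits on quantification (finishes minute 155), so it starts at minute 155 and finishes at 155 + 30 = minute 185.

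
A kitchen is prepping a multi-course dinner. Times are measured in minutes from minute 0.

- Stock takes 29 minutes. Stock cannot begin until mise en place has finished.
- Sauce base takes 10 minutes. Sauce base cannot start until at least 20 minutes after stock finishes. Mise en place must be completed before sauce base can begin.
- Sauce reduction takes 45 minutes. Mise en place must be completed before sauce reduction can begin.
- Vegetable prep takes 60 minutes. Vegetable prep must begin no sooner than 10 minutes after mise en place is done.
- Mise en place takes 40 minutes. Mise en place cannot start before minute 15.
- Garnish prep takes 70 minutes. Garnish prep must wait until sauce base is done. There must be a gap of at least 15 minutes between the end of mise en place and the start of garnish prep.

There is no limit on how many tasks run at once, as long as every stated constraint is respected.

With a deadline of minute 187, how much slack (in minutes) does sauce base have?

3

After its own release at minute 15, mise en place can start at minute 15 and finishes at minute 55.
After mise en place (finishes minute 55), stock can start at minute 55 and finishes at minute 84.
Sauce base has to wait for stock (finishes minute 84, plus 20-minute gap → minute 104); mise en place (finishes minute 55). The latest of these is minute 104, so sauce base runs minute 104 to 104 + 10 = minute 114.

Working backward from the deadline:
Garnish prep has no dependents, so it just needs to finish by minute 187. Starting by 187 − 70 = minute 117 achieves that.
Since garnish prep (must start by minute 117) depends on it, sauce base must finish by minute 117. Backing off its 10-minute duration gives a latest start of minute 107.
So sauce base can start as early as minute 104 and as late as minute 107, giving 107 − 104 = 3 minutes of slack.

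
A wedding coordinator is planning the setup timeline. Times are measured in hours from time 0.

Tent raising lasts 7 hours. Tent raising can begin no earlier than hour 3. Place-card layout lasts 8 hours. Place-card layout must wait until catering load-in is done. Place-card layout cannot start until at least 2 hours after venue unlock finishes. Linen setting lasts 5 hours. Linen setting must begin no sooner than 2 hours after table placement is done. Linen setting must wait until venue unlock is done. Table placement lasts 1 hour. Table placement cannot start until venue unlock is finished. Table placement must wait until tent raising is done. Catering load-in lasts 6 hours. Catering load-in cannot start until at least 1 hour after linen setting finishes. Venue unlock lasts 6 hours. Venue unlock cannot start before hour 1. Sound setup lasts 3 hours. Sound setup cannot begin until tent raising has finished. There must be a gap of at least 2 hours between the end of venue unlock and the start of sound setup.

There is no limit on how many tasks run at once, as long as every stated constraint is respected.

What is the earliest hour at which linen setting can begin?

Tent raising cannot begin until its own release at hour 3. It runs from hour 3 to 3 + 7 = hour 10.
Venue unlock waits on its own release at hour 1, so it starts at hour 1 and finishes at 1 + 6 = hour 7.
Table placement has to wait for venue unlock (finishes hour 7); tent raising (finishes hour 10). The latest of these is hour 10, so table placement runs hour 10 to 10 + 1 = hour 11.
Linen setting waits on table placement (finishes hour 11, plus 2-hour gap → hour 13); venue unlock (finishes hour 7). The latest of these is hour 13, which is the earliest linen setting can start.

13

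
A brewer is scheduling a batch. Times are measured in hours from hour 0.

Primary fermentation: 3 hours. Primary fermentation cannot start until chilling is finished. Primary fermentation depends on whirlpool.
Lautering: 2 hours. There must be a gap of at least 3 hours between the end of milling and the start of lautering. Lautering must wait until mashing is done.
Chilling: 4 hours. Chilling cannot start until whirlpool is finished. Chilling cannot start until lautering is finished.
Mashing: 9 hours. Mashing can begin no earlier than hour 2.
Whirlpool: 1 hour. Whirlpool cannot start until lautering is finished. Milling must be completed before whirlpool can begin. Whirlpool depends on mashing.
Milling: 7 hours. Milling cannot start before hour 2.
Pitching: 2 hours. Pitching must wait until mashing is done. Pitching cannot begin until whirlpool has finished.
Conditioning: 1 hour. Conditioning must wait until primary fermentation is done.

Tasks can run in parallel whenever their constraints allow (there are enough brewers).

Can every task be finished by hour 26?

Yes

Mashing waits on its own release at hour 2, so it starts at hour 2 and finishes at 2 + 9 = hour 11.
After its own release at hour 2, milling can start at hour 2 and finishes at hour 9.
Lautering has to wait for milling (finishes hour 9, plus 3-hour gap → hour 12); mashing (finishes hour 11). The latest of these is hour 12, so lautering runs hour 12 to 12 + 2 = hour 14.
For whirlpool: lautering (finishes hour 14); milling (finishes hour 9); mashing (finishes hour 11). Taking the maximum gives a start of hour 14, and it finishes at 14 + 1 = hour 15.
For pitching: mashing (finishes hour 11); whirlpool (finishes hour 15). Taking the maximum gives a start of hour 15, and it finishes at 15 + 2 = hour 17.
For chilling: whirlpool (finishes hour 15); lautering (finishes hour 14). Taking the maximum gives a start of hour 15, and it finishes at 15 + 4 = hour 19.
For primary fermentation: chilling (finishes hour 19); whirlpool (finishes hour 15). Taking the maximum gives a start of hour 19, and it finishes at 19 + 3 = hour 22.
Conditioning waits on primary fermentation (finishes hour 22), so it starts at hour 22 and finishes at 22 + 1 = hour 23.
Every task is finished by hour 23, which is no later than the deadline of 26, so the schedule is feasible.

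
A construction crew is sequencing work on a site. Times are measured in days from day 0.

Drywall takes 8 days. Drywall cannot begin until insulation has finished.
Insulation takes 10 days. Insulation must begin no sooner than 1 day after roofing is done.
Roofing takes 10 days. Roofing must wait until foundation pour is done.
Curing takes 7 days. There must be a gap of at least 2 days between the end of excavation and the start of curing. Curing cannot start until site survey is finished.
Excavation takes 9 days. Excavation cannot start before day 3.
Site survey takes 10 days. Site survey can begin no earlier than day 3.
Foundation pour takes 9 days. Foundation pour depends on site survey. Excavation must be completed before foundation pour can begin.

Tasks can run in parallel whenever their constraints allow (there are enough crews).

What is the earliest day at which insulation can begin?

Excavation waits on its own release at day 3, so it starts at day 3 and finishes at 3 + 9 = day 12.
After its own release at day 3, site survey can start at day 3 and finishes at day 13.
For foundation pour: site survey (finishes day 13); excavation (finishes day 12). Taking the maximum gives a start of day 13, and it finishes at 13 + 9 = day 22.
After foundation pour (finishes day 22), roofing can start at day 22 and finishes at day 32.
Insulation waits on roofing (finishes day 32, plus 1-day gap → day 33), so the earliest it can start is day 33.

33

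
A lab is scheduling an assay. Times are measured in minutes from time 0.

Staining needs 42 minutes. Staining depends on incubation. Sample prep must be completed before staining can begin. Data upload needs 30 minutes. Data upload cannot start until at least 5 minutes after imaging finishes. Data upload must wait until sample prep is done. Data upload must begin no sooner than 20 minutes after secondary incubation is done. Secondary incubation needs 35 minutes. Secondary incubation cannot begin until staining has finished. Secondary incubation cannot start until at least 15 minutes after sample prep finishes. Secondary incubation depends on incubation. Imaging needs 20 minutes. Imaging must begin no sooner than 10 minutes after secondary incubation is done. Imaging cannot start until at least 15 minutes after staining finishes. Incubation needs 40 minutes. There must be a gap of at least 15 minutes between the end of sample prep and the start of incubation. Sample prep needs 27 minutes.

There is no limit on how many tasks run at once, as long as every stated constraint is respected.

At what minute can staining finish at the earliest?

124

Sample prep can start immediately at minute 0; it finishes at minute 27.
After sample prep (finishes minute 27, plus 15-minute gap → minute 42), incubation can start at minute 42 and finishes at minute 82.
Staining has to wait for incubation (finishes minute 82); sample prep (finishes minute 27). The latest of these is minute 82, so staining runs minute 82 to 82 + 42 = minute 124.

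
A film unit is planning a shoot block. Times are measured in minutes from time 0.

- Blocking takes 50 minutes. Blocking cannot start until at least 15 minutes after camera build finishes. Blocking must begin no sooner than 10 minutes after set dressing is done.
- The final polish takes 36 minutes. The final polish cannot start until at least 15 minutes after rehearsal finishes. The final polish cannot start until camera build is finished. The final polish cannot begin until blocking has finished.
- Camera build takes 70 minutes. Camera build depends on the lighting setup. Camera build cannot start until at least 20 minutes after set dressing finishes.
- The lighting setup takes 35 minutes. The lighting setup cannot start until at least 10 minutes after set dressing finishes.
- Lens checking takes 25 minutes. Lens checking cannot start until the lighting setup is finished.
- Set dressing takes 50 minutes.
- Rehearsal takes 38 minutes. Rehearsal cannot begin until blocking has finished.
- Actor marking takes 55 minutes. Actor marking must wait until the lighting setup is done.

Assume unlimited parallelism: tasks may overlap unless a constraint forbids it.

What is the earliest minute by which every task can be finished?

Set dressing can start immediately at minute 0; it finishes at minute 50.
After set dressing (finishes minute 50, plus 10-minute gap → minute 60), the lighting setup can start at minute 60 and finishes at minute 95.
After the lighting setup (finishes minute 95), actor marking can start at minute 95 and finishes at minute 150.
After the lighting setup (finishes minute 95), lens checking can start at minute 95 and finishes at minute 120.
Camera build cannot start until the lighting setup (finishes minute 95); set dressing (finishes minute 50, plus 20-minute gap → minute 70). The controlling bound is minute 95, so camera build finishes at 95 + 70 = minute 165.
Blocking needs all of camera build (finishes minute 165, plus 15-minute gap → minute 180); set dressing (finishes minute 50, plus 10-minute gap → minute 60). That puts its earliest start at minute 180; it finishes at 180 + 50 = minute 230.
After blocking (finishes minute 230), rehearsal can start at minute 230 and finishes at minute 268.
For the final polish: rehearsal (finishes minute 268, plus 15-minute gap → minute 283); camera build (finishes minute 165); blocking (finishes minute 230). Taking the maximum gives a start of minute 283, and it finishes at 283 + 36 = minute 319.
All tasks are finished once the last one completes. Finish times: Set dressing at 50, The lighting setup at 95, Camera build at 165, Lens checking at 120, Blocking at 230, Actor marking at 150, Rehearsal at 268, The final polish at 319. The latest is minute 319.

319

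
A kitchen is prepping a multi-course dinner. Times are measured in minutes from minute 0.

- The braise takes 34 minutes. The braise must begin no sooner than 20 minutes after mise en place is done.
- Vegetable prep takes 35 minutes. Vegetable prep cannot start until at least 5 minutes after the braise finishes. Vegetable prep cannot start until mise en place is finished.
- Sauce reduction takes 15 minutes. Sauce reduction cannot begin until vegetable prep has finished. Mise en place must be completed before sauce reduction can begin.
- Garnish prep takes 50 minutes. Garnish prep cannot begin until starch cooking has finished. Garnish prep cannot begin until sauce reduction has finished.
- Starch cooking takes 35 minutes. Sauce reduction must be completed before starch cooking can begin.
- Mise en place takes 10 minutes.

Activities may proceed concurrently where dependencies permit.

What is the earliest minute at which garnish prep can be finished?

204

Mise en place has no prerequisites, so it starts at minute 0 and finishes at minute 10.
After mise en place (finishes minute 10, plus 20-minute gap → minute 30), the braise can start at minute 30 and finishes at minute 64.
For vegetable prep: the braise (finishes minute 64, plus 5-minute gap → minute 69); mise en place (finishes minute 10). Taking the maximum gives a start of minute 69, and it finishes at 69 + 35 = minute 104.
Sauce reduction needs all of vegetable prep (finishes minute 104); mise en place (finishes minute 10). That puts its earliest start at minute 104; it finishes at 104 + 15 = minute 119.
After sauce reduction (finishes minute 119), starch cooking can start at minute 119 and finishes at minute 154.
Garnish prep has to wait for starch cooking (finishes minute 154); sauce reduction (finishes minute 119). The latest of these is minute 154, so garnish prep runs minute 154 to 154 + 50 = minute 204.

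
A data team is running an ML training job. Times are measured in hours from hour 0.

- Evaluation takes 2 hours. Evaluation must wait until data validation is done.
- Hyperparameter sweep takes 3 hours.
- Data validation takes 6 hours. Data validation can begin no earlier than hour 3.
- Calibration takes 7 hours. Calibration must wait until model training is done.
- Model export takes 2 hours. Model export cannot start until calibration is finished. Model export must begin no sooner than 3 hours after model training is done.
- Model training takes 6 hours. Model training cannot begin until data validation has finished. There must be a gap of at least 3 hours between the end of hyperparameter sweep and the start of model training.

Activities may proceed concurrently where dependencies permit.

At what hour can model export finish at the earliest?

24

Nothing blocks hyperparameter sweep, so it runs from hour 0 to hour 3.
Data validation waits on its own release at hour 3, so it starts at hour 3 and finishes at 3 + 6 = hour 9.
For model training: data validation (finishes hour 9); hyperparameter sweep (finishes hour 3, plus 3-hour gap → hour 6). Taking the maximum gives a start of hour 9, and it finishes at 9 + 6 = hour 15.
Calibration cannot begin until model training (finishes hour 15). It runs from hour 15 to 15 + 7 = hour 22.
Model export needs all of calibration (finishes hour 22); model training (finishes hour 15, plus 3-hour gap → hour 18). That puts its earliest start at hour 22; it finishes at 22 + 2 = hour 24.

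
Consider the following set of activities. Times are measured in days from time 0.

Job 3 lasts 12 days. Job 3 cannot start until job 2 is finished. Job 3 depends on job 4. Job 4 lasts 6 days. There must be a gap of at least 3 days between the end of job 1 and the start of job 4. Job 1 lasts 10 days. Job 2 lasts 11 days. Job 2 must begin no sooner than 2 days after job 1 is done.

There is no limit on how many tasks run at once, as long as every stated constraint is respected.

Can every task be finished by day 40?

Job 1 can start immediately at day 0; it finishes at day 10.
Job 4 waits on job 1 (finishes day 10, plus 3-day gap → day 13), so it starts at day 13 and finishes at 13 + 6 = day 19.
After job 1 (finishes day 10, plus 2-day gap → day 12), job 2 can start at day 12 and finishes at day 23.
For job 3: job 2 (finishes day 23); job 4 (finishes day 19). Taking the maximum gives a start of day 23, and it finishes at 23 + 12 = day 35.
Every task is finished by day 35, which is no later than the deadline of 40, so the schedule is feasible.

Yes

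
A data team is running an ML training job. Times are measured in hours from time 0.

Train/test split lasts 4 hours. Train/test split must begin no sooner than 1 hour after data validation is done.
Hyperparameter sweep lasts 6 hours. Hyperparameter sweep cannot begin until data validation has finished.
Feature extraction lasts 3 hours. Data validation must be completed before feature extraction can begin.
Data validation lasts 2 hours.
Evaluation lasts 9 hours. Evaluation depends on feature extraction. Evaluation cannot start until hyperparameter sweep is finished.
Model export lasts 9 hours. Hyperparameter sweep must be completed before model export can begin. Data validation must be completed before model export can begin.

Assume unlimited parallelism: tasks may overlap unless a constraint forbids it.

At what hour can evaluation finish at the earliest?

17

Nothing blocks data validation, so it runs from hour 0 to hour 2.
Hyperparameter sweep cannot begin until data validation (finishes hour 2). It runs from hour 2 to 2 + 6 = hour 8.
Feature extraction waits on data validation (finishes hour 2), so it starts at hour 2 and finishes at 2 + 3 = hour 5.
Evaluation cannot start until feature extraction (finishes hour 5); hyperparameter sweep (finishes hour 8). The controlling bound is hour 8, so evaluation finishes at 8 + 9 = hour 17.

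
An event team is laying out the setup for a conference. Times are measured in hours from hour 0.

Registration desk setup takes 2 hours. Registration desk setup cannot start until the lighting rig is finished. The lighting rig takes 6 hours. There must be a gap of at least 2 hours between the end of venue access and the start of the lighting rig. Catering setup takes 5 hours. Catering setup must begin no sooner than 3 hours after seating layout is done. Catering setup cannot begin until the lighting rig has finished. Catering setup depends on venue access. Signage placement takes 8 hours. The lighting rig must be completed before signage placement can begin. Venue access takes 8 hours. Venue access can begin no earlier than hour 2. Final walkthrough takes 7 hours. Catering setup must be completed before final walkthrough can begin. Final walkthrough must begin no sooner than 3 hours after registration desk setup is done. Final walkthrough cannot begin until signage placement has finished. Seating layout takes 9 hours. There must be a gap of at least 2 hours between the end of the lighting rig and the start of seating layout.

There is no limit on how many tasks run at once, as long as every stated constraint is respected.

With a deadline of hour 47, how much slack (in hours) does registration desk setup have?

17

After its own release at hour 2, venue access can start at hour 2 and finishes at hour 10.
The lighting rig cannot begin until venue access (finishes hour 10, plus 2-hour gap → hour 12). It runs from hour 12 to 12 + 6 = hour 18.
Registration desk setup cannot begin until the lighting rig (finishes hour 18). It runs from hour 18 to 18 + 2 = hour 20.

Working backward from the deadline:
Nothing follows final walkthrough; the deadline of hour 47 is its only limit. It must start by 47 − 7 = hour 40.
Since final walkthrough (must start by hour 40, minus 3-hour gap → hour 37) depends on it, registration desk setup must finish by hour 37. Backing off its 2-hour duration gives a latest start of hour 35.
So registration desk setup can start as early as hour 18 and as late as hour 35, giving 35 − 18 = 17 hours of slack.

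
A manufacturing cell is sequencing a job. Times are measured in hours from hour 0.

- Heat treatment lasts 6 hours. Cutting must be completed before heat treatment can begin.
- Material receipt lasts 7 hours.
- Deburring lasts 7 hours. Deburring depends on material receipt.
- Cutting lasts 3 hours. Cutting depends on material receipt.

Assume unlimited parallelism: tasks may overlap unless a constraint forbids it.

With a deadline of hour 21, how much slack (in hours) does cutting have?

5

Material receipt can start immediately at hour 0; it finishes at hour 7.
Cutting waits on material receipt (finishes hour 7), so it starts at hour 7 and finishes at 7 + 3 = hour 10.

Working backward from the deadline:
Nothing follows heat treatment; the deadline of hour 21 is its only limit. It must start by 21 − 6 = hour 15.
Cutting has to be done before heat treatment (must start by hour 15). That means finishing by hour 15, i.e. starting by 15 − 3 = hour 12.
So cutting can start as early as hour 7 and as late as hour 12, giving 12 − 7 = 5 hours of slack.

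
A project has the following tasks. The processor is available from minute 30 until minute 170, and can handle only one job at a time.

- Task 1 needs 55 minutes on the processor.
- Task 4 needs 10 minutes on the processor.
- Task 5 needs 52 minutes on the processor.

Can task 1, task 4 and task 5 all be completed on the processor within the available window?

Yes

The processor window is 170 − 30 = 140 minutes.
Running back to back, the jobs need 55 + 10 + 52 = 117 minutes on the processor.
Since 117 ≤ 140, they fit within the window.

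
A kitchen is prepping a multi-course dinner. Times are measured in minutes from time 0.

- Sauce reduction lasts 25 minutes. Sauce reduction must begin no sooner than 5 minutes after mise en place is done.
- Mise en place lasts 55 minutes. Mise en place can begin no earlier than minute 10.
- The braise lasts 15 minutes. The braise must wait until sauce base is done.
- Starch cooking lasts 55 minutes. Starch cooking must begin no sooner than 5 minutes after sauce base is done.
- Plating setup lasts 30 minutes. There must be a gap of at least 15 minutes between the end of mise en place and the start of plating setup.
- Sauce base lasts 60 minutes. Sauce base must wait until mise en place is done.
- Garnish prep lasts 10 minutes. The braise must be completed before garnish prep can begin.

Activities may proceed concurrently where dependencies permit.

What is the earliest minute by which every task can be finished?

185

After its own release at minute 10, mise en place can start at minute 10 and finishes at minute 65.
After mise en place (finishes minute 65, plus 15-minute gap → minute 80), plating setup can start at minute 80 and finishes at minute 110.
Sauce reduction cannot begin until mise en place (finishes minute 65, plus 5-minute gap → minute 70). It runs from minute 70 to 70 + 25 = minute 95.
Sauce base waits on mise en place (finishes minute 65), so it starts at minute 65 and finishes at 65 + 60 = minute 125.
Starch cooking waits on sauce base (finishes minute 125, plus 5-minute gap → minute 130), so it starts at minute 130 and finishes at 130 + 55 = minute 185.
The braise cannot begin until sauce base (finishes minute 125). It runs from minute 125 to 125 + 15 = minute 140.
Garnish prep waits on the braise (finishes minute 140), so it starts at minute 140 and finishes at 140 + 10 = minute 150.
All tasks are finished once the last one completes. Finish times: Mise en place at 65, Sauce base at 125, The braise at 140, Sauce reduction at 95, Starch cooking at 185, Plating setup at 110, Garnish prep at 150. The latest is minute 185.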